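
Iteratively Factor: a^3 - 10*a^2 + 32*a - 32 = (a - 4)*(a^2 - 6*a + 8) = (a - 4)^2*(a - 2)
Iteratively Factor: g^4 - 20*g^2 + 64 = (g - 2)*(g^3 + 2*g^2 - 16*g - 32) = (g - 4)*(g - 2)*(g^2 + 6*g + 8) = (g - 4)*(g - 2)*(g + 2)*(g + 4)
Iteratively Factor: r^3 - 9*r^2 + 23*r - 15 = (r - 3)*(r^2 - 6*r + 5) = (r - 3)*(r - 1)*(r - 5)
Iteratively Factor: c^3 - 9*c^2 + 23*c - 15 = (c - 5)*(c^2 - 4*c + 3) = (c - 5)*(c - 3)*(c - 1)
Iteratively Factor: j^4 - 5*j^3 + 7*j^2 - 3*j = (j)*(j^3 - 5*j^2 + 7*j - 3) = j*(j - 1)*(j^2 - 4*j + 3) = j*(j - 1)^2*(j - 3)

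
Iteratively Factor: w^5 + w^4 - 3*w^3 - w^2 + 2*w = (w - 1)*(w^4 + 2*w^3 - w^2 - 2*w) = (w - 1)^2*(w^3 + 3*w^2 + 2*w) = (w - 1)^2*(w + 1)*(w^2 + 2*w) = (w - 1)^2*(w + 1)*(w + 2)*(w)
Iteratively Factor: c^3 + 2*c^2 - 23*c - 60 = (c + 4)*(c^2 - 2*c - 15) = (c - 5)*(c + 4)*(c + 3)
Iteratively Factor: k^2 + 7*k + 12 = (k + 3)*(k + 4)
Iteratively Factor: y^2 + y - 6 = (y + 3)*(y - 2)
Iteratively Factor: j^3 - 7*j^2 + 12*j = (j - 3)*(j^2 - 4*j) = j*(j - 3)*(j - 4)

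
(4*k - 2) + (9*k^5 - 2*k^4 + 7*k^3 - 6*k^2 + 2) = 9*k^5 - 2*k^4 + 7*k^3 - 6*k^2 + 4*k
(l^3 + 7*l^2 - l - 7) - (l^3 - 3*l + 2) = 7*l^2 + 2*l - 9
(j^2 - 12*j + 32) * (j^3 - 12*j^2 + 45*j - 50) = j^5 - 24*j^4 + 221*j^3 - 974*j^2 + 2040*j - 1600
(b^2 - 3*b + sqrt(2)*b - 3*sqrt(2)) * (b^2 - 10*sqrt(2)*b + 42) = b^4 - 9*sqrt(2)*b^3 - 3*b^3 + 22*b^2 + 27*sqrt(2)*b^2 - 66*b + 42*sqrt(2)*b - 126*sqrt(2)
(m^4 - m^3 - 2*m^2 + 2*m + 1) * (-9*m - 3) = -9*m^5 + 6*m^4 + 21*m^3 - 12*m^2 - 15*m - 3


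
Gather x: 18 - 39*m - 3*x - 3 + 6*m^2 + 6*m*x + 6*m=6*m^2 - 33*m + x*(6*m - 3) + 15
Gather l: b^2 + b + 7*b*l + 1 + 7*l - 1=b^2 + b + l*(7*b + 7)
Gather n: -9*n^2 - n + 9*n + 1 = -9*n^2 + 8*n + 1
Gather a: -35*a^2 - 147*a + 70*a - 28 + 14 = -35*a^2 - 77*a - 14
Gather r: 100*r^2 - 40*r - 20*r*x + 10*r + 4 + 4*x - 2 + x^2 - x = 100*r^2 + r*(-20*x - 30) + x^2 + 3*x + 2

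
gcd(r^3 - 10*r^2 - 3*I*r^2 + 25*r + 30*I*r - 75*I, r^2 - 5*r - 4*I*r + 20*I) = r - 5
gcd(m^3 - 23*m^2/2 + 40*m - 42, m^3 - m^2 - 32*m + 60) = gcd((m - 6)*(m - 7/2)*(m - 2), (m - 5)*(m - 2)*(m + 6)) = m - 2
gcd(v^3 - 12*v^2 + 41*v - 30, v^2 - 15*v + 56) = 1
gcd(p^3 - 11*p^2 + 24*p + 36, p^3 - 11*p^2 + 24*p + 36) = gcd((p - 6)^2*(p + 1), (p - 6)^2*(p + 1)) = p^3 - 11*p^2 + 24*p + 36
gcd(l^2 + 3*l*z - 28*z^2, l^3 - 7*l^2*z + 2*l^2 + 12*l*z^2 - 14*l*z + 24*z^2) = -l + 4*z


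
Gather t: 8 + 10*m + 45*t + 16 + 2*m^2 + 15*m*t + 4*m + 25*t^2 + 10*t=2*m^2 + 14*m + 25*t^2 + t*(15*m + 55) + 24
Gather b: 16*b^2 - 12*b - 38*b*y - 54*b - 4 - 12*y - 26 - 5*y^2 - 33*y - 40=16*b^2 + b*(-38*y - 66) - 5*y^2 - 45*y - 70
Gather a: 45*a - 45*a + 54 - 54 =0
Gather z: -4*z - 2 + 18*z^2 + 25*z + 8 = 18*z^2 + 21*z + 6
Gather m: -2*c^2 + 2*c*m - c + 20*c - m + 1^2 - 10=-2*c^2 + 19*c + m*(2*c - 1) - 9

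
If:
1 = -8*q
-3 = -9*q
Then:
No Solution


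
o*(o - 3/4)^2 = o^3 - 3*o^2/2 + 9*o/16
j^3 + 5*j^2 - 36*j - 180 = (j - 6)*(j + 5)*(j + 6)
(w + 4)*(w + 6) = w^2 + 10*w + 24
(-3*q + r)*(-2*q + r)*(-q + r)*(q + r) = -6*q^4 + 5*q^3*r + 5*q^2*r^2 - 5*q*r^3 + r^4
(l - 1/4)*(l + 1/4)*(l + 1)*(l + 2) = l^4 + 3*l^3 + 31*l^2/16 - 3*l/16 - 1/8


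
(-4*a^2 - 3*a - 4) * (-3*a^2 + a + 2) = 12*a^4 + 5*a^3 + a^2 - 10*a - 8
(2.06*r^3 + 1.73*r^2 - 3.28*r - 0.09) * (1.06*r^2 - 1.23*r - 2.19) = 2.1836*r^5 - 0.7*r^4 - 10.1161*r^3 + 0.1503*r^2 + 7.2939*r + 0.1971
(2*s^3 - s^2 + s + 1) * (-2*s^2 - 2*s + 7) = -4*s^5 - 2*s^4 + 14*s^3 - 11*s^2 + 5*s + 7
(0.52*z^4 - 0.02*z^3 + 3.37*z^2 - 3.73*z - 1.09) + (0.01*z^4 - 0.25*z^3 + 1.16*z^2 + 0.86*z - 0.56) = 0.53*z^4 - 0.27*z^3 + 4.53*z^2 - 2.87*z - 1.65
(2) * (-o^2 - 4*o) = -2*o^2 - 8*o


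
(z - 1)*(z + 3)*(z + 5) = z^3 + 7*z^2 + 7*z - 15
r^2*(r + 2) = r^3 + 2*r^2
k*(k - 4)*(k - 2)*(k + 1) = k^4 - 5*k^3 + 2*k^2 + 8*k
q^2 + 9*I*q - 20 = (q + 4*I)*(q + 5*I)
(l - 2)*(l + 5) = l^2 + 3*l - 10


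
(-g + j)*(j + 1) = -g*j - g + j^2 + j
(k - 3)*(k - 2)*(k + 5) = k^3 - 19*k + 30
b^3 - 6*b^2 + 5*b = b*(b - 5)*(b - 1)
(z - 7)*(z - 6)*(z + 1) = z^3 - 12*z^2 + 29*z + 42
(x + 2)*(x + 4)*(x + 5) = x^3 + 11*x^2 + 38*x + 40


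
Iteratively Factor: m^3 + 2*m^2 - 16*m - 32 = (m + 4)*(m^2 - 2*m - 8) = (m - 4)*(m + 4)*(m + 2)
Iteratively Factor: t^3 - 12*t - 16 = (t + 2)*(t^2 - 2*t - 8) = (t - 4)*(t + 2)*(t + 2)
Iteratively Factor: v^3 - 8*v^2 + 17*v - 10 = (v - 5)*(v^2 - 3*v + 2) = (v - 5)*(v - 1)*(v - 2)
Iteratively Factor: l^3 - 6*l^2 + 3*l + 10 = (l - 5)*(l^2 - l - 2) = (l - 5)*(l + 1)*(l - 2)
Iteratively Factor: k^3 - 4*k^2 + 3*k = (k - 3)*(k^2 - k) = (k - 3)*(k - 1)*(k)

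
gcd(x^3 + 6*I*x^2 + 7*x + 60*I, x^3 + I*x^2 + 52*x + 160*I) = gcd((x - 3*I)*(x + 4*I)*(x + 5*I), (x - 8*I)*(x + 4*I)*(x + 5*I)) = x^2 + 9*I*x - 20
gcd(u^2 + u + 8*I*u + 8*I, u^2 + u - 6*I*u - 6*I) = u + 1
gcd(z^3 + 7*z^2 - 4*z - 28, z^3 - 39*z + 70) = z^2 + 5*z - 14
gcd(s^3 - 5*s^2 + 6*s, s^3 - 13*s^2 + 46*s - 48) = s^2 - 5*s + 6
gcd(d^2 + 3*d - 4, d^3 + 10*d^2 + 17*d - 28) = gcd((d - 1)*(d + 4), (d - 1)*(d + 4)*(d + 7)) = d^2 + 3*d - 4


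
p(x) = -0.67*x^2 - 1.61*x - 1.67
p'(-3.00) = 2.41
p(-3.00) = -2.87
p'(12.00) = -17.69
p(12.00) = -117.47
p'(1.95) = -4.22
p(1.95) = -7.36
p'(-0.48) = -0.97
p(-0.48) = -1.05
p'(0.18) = -1.85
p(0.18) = -1.98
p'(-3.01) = 2.42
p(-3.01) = -2.89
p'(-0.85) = -0.47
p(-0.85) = -0.79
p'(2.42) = -4.85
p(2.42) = -9.49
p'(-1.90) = 0.94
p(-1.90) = -1.03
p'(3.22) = -5.92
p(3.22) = -13.80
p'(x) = -1.34*x - 1.61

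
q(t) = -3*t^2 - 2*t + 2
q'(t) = -6*t - 2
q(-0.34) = 2.33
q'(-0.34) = 0.04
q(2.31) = -18.63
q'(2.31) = -15.86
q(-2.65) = -13.77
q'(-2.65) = 13.90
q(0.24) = 1.35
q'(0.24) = -3.44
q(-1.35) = -0.77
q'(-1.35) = 6.10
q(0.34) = 0.97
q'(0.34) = -4.04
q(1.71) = -10.19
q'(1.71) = -12.26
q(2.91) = -29.22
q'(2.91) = -19.46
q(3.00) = -31.00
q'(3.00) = -20.00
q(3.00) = -31.00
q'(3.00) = -20.00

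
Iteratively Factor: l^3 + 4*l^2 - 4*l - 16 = (l + 2)*(l^2 + 2*l - 8) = (l - 2)*(l + 2)*(l + 4)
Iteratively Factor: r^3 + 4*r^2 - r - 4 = (r + 4)*(r^2 - 1) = (r - 1)*(r + 4)*(r + 1)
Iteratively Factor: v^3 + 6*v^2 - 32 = (v + 4)*(v^2 + 2*v - 8) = (v + 4)^2*(v - 2)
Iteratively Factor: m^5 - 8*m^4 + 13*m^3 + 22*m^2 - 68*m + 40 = (m - 1)*(m^4 - 7*m^3 + 6*m^2 + 28*m - 40) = (m - 1)*(m + 2)*(m^3 - 9*m^2 + 24*m - 20) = (m - 2)*(m - 1)*(m + 2)*(m^2 - 7*m + 10) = (m - 2)^2*(m - 1)*(m + 2)*(m - 5)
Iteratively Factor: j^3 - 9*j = (j)*(j^2 - 9) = j*(j - 3)*(j + 3)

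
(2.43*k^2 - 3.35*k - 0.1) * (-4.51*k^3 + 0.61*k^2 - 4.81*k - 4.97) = -10.9593*k^5 + 16.5908*k^4 - 13.2808*k^3 + 3.9754*k^2 + 17.1305*k + 0.497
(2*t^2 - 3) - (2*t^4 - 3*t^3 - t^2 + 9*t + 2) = -2*t^4 + 3*t^3 + 3*t^2 - 9*t - 5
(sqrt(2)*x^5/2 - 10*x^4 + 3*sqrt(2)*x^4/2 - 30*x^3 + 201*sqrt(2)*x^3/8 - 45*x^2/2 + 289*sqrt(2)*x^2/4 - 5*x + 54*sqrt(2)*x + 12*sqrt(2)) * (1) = sqrt(2)*x^5/2 - 10*x^4 + 3*sqrt(2)*x^4/2 - 30*x^3 + 201*sqrt(2)*x^3/8 - 45*x^2/2 + 289*sqrt(2)*x^2/4 - 5*x + 54*sqrt(2)*x + 12*sqrt(2)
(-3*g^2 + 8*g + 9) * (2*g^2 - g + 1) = -6*g^4 + 19*g^3 + 7*g^2 - g + 9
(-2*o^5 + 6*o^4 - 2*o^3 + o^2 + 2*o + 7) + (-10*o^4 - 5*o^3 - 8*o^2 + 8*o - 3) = -2*o^5 - 4*o^4 - 7*o^3 - 7*o^2 + 10*o + 4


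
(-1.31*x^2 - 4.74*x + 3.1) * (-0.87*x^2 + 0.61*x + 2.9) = 1.1397*x^4 + 3.3247*x^3 - 9.3874*x^2 - 11.855*x + 8.99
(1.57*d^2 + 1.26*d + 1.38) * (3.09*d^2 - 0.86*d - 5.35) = 4.8513*d^4 + 2.5432*d^3 - 5.2189*d^2 - 7.9278*d - 7.383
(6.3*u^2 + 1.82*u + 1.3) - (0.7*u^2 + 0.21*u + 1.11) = 5.6*u^2 + 1.61*u + 0.19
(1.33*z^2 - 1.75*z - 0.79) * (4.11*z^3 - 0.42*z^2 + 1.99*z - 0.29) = 5.4663*z^5 - 7.7511*z^4 + 0.134799999999999*z^3 - 3.5364*z^2 - 1.0646*z + 0.2291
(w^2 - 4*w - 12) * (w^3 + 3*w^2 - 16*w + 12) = w^5 - w^4 - 40*w^3 + 40*w^2 + 144*w - 144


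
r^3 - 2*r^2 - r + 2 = (r - 2)*(r - 1)*(r + 1)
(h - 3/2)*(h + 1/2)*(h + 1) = h^3 - 7*h/4 - 3/4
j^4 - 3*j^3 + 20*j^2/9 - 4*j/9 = j*(j - 2)*(j - 2/3)*(j - 1/3)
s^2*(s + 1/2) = s^3 + s^2/2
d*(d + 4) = d^2 + 4*d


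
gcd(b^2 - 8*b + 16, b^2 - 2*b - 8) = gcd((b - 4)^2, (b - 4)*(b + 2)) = b - 4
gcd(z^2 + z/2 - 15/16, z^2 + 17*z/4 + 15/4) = z + 5/4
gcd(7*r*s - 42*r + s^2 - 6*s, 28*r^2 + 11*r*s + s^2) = 7*r + s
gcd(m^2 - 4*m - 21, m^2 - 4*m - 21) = m^2 - 4*m - 21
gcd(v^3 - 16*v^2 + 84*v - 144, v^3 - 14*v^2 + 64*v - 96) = v^2 - 10*v + 24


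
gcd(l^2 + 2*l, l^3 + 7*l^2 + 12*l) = l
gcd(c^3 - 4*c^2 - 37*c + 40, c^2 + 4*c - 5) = c^2 + 4*c - 5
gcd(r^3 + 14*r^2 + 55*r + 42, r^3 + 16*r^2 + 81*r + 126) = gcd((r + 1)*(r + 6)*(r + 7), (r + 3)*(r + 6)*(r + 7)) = r^2 + 13*r + 42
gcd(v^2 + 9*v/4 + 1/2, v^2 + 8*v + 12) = v + 2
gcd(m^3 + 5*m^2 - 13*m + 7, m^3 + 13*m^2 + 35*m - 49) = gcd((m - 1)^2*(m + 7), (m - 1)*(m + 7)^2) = m^2 + 6*m - 7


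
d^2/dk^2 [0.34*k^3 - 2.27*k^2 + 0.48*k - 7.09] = 2.04*k - 4.54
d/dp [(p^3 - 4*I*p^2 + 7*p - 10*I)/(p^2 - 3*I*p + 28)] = (p^4 - 6*I*p^3 + 65*p^2 - 204*I*p + 226)/(p^4 - 6*I*p^3 + 47*p^2 - 168*I*p + 784)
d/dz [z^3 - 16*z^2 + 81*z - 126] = 3*z^2 - 32*z + 81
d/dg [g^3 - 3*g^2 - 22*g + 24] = 3*g^2 - 6*g - 22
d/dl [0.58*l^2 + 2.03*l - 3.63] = 1.16*l + 2.03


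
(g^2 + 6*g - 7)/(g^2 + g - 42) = (g - 1)/(g - 6)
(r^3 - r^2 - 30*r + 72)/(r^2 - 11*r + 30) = (r^3 - r^2 - 30*r + 72)/(r^2 - 11*r + 30)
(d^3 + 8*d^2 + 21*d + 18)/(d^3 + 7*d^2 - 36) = (d^2 + 5*d + 6)/(d^2 + 4*d - 12)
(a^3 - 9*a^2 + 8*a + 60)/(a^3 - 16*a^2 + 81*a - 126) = (a^2 - 3*a - 10)/(a^2 - 10*a + 21)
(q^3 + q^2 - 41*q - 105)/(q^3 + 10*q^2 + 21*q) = (q^2 - 2*q - 35)/(q*(q + 7))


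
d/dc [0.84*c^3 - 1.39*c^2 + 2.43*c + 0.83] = 2.52*c^2 - 2.78*c + 2.43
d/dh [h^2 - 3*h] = 2*h - 3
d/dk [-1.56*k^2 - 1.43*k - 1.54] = -3.12*k - 1.43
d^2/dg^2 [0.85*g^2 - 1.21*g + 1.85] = 1.70000000000000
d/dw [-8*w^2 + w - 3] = 1 - 16*w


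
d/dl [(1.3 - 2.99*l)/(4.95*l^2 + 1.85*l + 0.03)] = (14.8005*l^2 - 12.87*l - 2.4947)/(24.5025*l^4 + 18.315*l^3 + 3.7195*l^2 + 0.111*l + 0.0009)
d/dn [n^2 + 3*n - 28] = 2*n + 3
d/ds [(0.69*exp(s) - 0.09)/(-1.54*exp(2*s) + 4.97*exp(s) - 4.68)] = (1.0626*exp(2*s) - 0.2772*exp(s) - 2.7819)*exp(s)/(2.3716*exp(4*s) - 15.3076*exp(3*s) + 39.1153*exp(2*s) - 46.5192*exp(s) + 21.9024)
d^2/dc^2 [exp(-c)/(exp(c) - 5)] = ((exp(c) - 5)^2 + (exp(c) - 5)*exp(c) + 2*exp(2*c))*exp(-c)/(exp(c) - 5)^3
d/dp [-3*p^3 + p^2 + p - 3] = -9*p^2 + 2*p + 1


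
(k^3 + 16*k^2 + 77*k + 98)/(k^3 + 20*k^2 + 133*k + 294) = (k + 2)/(k + 6)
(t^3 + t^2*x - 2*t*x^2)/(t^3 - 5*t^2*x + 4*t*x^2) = (-t - 2*x)/(-t + 4*x)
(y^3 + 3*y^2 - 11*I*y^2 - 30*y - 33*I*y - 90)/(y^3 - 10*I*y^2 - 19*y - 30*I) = (y + 3)/(y + I)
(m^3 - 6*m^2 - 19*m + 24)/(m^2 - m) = m - 5 - 24/m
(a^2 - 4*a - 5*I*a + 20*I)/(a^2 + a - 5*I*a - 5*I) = (a - 4)/(a + 1)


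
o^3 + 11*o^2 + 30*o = o*(o + 5)*(o + 6)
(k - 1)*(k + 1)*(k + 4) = k^3 + 4*k^2 - k - 4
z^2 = z^2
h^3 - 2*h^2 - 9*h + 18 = (h - 3)*(h - 2)*(h + 3)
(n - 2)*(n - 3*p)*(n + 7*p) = n^3 + 4*n^2*p - 2*n^2 - 21*n*p^2 - 8*n*p + 42*p^2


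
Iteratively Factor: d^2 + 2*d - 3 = (d - 1)*(d + 3)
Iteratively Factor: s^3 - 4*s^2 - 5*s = (s + 1)*(s^2 - 5*s) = s*(s + 1)*(s - 5)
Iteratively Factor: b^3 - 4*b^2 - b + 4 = (b - 1)*(b^2 - 3*b - 4) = (b - 4)*(b - 1)*(b + 1)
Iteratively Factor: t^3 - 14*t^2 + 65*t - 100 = (t - 5)*(t^2 - 9*t + 20) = (t - 5)*(t - 4)*(t - 5)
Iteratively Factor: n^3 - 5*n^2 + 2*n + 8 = (n + 1)*(n^2 - 6*n + 8) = (n - 2)*(n + 1)*(n - 4)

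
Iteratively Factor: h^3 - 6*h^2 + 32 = (h - 4)*(h^2 - 2*h - 8) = (h - 4)^2*(h + 2)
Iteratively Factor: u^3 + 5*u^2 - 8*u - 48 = (u - 3)*(u^2 + 8*u + 16) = (u - 3)*(u + 4)*(u + 4)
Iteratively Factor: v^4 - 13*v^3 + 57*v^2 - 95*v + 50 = (v - 5)*(v^3 - 8*v^2 + 17*v - 10) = (v - 5)*(v - 1)*(v^2 - 7*v + 10) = (v - 5)*(v - 2)*(v - 1)*(v - 5)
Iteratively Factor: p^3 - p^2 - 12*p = (p + 3)*(p^2 - 4*p) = p*(p + 3)*(p - 4)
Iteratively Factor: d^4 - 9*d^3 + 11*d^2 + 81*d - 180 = (d - 3)*(d^3 - 6*d^2 - 7*d + 60) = (d - 5)*(d - 3)*(d^2 - d - 12) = (d - 5)*(d - 3)*(d + 3)*(d - 4)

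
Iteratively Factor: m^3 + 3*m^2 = (m + 3)*(m^2) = m*(m + 3)*(m)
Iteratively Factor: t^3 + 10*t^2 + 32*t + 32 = (t + 4)*(t^2 + 6*t + 8) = (t + 2)*(t + 4)*(t + 4)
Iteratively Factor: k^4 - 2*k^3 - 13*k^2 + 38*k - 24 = (k + 4)*(k^3 - 6*k^2 + 11*k - 6) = (k - 1)*(k + 4)*(k^2 - 5*k + 6) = (k - 2)*(k - 1)*(k + 4)*(k - 3)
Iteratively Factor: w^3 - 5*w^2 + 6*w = (w - 2)*(w^2 - 3*w) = w*(w - 2)*(w - 3)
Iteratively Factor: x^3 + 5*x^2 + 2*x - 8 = (x - 1)*(x^2 + 6*x + 8) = (x - 1)*(x + 2)*(x + 4)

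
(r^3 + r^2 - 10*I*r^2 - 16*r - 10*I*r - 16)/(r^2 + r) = r - 10*I - 16/r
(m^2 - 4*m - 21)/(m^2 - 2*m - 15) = (m - 7)/(m - 5)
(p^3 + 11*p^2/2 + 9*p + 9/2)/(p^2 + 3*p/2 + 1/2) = (2*p^2 + 9*p + 9)/(2*p + 1)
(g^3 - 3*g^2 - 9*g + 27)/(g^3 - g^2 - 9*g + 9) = (g - 3)/(g - 1)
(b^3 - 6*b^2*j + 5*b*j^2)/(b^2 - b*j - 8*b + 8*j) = b*(b - 5*j)/(b - 8)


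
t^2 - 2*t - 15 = (t - 5)*(t + 3)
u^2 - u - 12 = (u - 4)*(u + 3)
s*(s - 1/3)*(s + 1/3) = s^3 - s/9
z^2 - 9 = (z - 3)*(z + 3)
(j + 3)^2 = j^2 + 6*j + 9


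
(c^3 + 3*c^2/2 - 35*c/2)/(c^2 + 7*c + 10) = c*(2*c - 7)/(2*(c + 2))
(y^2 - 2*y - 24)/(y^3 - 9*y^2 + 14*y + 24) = (y + 4)/(y^2 - 3*y - 4)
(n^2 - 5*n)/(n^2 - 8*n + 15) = n/(n - 3)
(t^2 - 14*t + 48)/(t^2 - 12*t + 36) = (t - 8)/(t - 6)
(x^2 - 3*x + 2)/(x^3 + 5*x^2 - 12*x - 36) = (x^2 - 3*x + 2)/(x^3 + 5*x^2 - 12*x - 36)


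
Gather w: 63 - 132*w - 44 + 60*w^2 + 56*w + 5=60*w^2 - 76*w + 24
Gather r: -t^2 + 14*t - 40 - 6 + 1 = -t^2 + 14*t - 45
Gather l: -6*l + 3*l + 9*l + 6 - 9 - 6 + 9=6*l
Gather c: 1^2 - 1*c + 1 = 2 - c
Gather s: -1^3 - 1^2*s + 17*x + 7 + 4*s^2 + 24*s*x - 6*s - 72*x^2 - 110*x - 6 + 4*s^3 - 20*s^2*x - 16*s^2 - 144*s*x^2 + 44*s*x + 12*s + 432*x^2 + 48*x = 4*s^3 + s^2*(-20*x - 12) + s*(-144*x^2 + 68*x + 5) + 360*x^2 - 45*x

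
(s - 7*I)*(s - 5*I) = s^2 - 12*I*s - 35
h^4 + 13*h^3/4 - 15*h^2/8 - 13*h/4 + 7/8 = (h - 1)*(h - 1/4)*(h + 1)*(h + 7/2)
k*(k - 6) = k^2 - 6*k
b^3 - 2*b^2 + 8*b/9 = b*(b - 4/3)*(b - 2/3)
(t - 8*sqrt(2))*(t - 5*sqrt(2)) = t^2 - 13*sqrt(2)*t + 80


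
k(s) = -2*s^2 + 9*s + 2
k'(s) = 9 - 4*s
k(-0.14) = 0.70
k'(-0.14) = 9.56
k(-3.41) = -51.95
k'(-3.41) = 22.64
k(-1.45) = -15.26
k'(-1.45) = 14.80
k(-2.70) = -36.88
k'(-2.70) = 19.80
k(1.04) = 9.20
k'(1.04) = 4.84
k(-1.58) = -17.21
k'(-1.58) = 15.32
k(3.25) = 10.12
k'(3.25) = -4.00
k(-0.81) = -6.60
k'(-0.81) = 12.24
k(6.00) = -16.00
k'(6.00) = -15.00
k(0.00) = 2.00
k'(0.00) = 9.00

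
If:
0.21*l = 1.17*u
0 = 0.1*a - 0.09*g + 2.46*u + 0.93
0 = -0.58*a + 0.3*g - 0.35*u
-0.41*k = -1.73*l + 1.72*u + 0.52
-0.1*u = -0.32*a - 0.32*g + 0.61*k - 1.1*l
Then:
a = -3.77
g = -7.88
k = -11.18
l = -2.86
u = -0.51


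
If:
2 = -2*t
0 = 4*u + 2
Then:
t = -1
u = -1/2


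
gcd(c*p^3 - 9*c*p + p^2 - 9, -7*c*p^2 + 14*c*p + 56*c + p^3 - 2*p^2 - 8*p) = 1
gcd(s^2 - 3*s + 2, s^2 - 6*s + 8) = s - 2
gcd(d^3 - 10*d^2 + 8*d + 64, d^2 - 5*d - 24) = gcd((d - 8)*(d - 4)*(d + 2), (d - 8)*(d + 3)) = d - 8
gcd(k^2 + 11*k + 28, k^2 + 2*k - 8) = k + 4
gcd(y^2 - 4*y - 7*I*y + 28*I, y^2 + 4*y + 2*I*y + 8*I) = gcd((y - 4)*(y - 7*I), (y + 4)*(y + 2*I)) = 1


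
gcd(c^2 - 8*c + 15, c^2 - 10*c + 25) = c - 5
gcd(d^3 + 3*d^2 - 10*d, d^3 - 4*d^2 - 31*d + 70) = d^2 + 3*d - 10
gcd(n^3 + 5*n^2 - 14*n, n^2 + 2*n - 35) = n + 7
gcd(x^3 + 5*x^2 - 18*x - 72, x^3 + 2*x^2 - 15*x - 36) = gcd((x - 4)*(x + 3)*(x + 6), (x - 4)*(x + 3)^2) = x^2 - x - 12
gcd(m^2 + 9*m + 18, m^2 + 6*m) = m + 6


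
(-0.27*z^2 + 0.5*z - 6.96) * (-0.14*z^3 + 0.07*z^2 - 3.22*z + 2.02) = 0.0378*z^5 - 0.0889*z^4 + 1.8788*z^3 - 2.6426*z^2 + 23.4212*z - 14.0592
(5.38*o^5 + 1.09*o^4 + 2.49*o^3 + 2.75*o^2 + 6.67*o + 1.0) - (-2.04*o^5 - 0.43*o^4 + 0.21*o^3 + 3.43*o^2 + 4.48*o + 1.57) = 7.42*o^5 + 1.52*o^4 + 2.28*o^3 - 0.68*o^2 + 2.19*o - 0.57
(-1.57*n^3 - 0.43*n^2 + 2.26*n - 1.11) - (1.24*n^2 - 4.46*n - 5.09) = -1.57*n^3 - 1.67*n^2 + 6.72*n + 3.98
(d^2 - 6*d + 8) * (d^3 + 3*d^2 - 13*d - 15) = d^5 - 3*d^4 - 23*d^3 + 87*d^2 - 14*d - 120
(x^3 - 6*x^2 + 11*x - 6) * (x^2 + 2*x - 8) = x^5 - 4*x^4 - 9*x^3 + 64*x^2 - 100*x + 48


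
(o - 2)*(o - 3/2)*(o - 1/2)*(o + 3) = o^4 - o^3 - 29*o^2/4 + 51*o/4 - 9/2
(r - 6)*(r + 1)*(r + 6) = r^3 + r^2 - 36*r - 36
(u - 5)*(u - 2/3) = u^2 - 17*u/3 + 10/3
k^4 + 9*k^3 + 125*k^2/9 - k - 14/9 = (k - 1/3)*(k + 1/3)*(k + 2)*(k + 7)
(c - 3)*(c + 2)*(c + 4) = c^3 + 3*c^2 - 10*c - 24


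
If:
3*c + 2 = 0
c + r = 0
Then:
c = -2/3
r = 2/3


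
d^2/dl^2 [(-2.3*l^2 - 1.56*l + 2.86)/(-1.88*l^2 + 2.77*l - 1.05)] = (34.982288*l^3 - 87.891504*l^2 + 70.885776*l - 18.451688)/(6.644672*l^6 - 29.370864*l^5 + 54.408516*l^4 - 54.061813*l^3 + 30.387735*l^2 - 9.161775*l + 1.157625)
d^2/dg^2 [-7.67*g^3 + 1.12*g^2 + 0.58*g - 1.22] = 2.24 - 46.02*g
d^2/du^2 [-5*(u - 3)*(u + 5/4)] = -10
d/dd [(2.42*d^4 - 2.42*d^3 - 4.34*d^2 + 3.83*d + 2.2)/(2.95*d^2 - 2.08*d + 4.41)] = (14.278*d^5 - 22.2398*d^4 + 52.756*d^3 - 34.2879*d^2 - 51.2588*d + 21.4663)/(8.7025*d^4 - 12.272*d^3 + 30.3454*d^2 - 18.3456*d + 19.4481)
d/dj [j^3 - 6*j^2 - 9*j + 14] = 3*j^2 - 12*j - 9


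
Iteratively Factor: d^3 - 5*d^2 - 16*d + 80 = (d - 5)*(d^2 - 16) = (d - 5)*(d - 4)*(d + 4)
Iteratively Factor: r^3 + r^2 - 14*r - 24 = (r + 3)*(r^2 - 2*r - 8) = (r - 4)*(r + 3)*(r + 2)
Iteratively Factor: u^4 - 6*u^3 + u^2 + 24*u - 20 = (u - 2)*(u^3 - 4*u^2 - 7*u + 10) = (u - 2)*(u - 1)*(u^2 - 3*u - 10) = (u - 2)*(u - 1)*(u + 2)*(u - 5)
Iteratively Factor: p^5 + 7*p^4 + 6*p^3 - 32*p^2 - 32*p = (p + 4)*(p^4 + 3*p^3 - 6*p^2 - 8*p) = p*(p + 4)*(p^3 + 3*p^2 - 6*p - 8) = p*(p + 1)*(p + 4)*(p^2 + 2*p - 8) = p*(p - 2)*(p + 1)*(p + 4)*(p + 4)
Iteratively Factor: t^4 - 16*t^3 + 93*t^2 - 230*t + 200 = (t - 5)*(t^3 - 11*t^2 + 38*t - 40) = (t - 5)*(t - 4)*(t^2 - 7*t + 10) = (t - 5)^2*(t - 4)*(t - 2)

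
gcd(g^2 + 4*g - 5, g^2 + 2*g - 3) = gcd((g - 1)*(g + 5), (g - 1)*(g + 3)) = g - 1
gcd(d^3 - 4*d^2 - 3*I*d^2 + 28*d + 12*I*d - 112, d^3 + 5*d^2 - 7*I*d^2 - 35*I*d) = d - 7*I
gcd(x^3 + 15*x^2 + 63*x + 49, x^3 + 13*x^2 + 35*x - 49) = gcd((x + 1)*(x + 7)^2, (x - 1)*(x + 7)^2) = x^2 + 14*x + 49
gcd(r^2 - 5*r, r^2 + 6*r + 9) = 1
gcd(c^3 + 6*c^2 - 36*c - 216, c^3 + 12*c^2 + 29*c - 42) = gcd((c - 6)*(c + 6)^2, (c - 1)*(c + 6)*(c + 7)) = c + 6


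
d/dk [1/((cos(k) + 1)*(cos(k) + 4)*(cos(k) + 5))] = (-3*sin(k)^2 + 20*cos(k) + 32)*sin(k)/((cos(k) + 1)^2*(cos(k) + 4)^2*(cos(k) + 5)^2)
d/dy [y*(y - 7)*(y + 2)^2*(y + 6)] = 5*y^4 + 12*y^3 - 126*y^2 - 344*y - 168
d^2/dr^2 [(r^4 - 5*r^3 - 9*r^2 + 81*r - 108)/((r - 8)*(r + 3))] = 2*(r^6 - 15*r^5 + 3*r^4 + 751*r^3 + 684*r^2 - 1188*r - 20196)/(r^6 - 15*r^5 + 3*r^4 + 595*r^3 - 72*r^2 - 8640*r - 13824)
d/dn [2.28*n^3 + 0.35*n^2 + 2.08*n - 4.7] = 6.84*n^2 + 0.7*n + 2.08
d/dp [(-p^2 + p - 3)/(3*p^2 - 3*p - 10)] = 19*(2*p - 1)/(-3*p^2 + 3*p + 10)^2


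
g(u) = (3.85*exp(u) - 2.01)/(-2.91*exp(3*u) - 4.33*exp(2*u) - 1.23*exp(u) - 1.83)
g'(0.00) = -0.05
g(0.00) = -0.18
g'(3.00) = 0.01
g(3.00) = 0.00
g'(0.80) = 0.13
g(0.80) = -0.11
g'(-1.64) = -0.49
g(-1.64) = 0.56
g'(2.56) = 0.01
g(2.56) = -0.01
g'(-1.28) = -0.59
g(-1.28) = 0.37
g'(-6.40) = -0.00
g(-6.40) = 1.09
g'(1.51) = 0.07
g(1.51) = -0.04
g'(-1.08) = -0.61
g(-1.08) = 0.25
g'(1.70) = 0.05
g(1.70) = -0.03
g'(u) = (3.85*exp(u) - 2.01)*(8.73*exp(3*u) + 8.66*exp(2*u) + 1.23*exp(u))/(-2.91*exp(3*u) - 4.33*exp(2*u) - 1.23*exp(u) - 1.83)^2 + 3.85*exp(u)/(-2.91*exp(3*u) - 4.33*exp(2*u) - 1.23*exp(u) - 1.83)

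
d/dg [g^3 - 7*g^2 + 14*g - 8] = 3*g^2 - 14*g + 14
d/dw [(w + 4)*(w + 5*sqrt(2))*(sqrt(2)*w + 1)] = 3*sqrt(2)*w^2 + 8*sqrt(2)*w + 22*w + 5*sqrt(2) + 44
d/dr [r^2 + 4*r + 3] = 2*r + 4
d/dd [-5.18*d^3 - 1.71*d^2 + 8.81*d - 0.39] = -15.54*d^2 - 3.42*d + 8.81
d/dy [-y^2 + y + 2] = 1 - 2*y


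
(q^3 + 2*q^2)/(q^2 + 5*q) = q*(q + 2)/(q + 5)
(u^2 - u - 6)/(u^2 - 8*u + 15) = (u + 2)/(u - 5)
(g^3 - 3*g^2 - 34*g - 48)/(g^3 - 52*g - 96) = (g + 3)/(g + 6)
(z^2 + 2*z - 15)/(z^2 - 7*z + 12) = (z + 5)/(z - 4)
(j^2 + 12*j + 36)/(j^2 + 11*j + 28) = (j^2 + 12*j + 36)/(j^2 + 11*j + 28)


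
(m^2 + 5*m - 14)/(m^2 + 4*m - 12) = (m + 7)/(m + 6)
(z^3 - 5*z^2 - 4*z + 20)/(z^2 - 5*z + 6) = (z^2 - 3*z - 10)/(z - 3)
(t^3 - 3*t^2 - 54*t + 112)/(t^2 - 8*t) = t + 5 - 14/t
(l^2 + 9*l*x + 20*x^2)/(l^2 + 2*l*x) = (l^2 + 9*l*x + 20*x^2)/(l*(l + 2*x))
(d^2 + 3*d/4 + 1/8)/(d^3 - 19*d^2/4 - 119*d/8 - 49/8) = (4*d + 1)/(4*d^2 - 21*d - 49)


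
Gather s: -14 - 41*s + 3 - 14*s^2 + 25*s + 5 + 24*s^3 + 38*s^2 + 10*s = 24*s^3 + 24*s^2 - 6*s - 6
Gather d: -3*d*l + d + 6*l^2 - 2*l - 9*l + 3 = d*(1 - 3*l) + 6*l^2 - 11*l + 3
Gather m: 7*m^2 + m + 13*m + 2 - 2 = 7*m^2 + 14*m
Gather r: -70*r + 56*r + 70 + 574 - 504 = 140 - 14*r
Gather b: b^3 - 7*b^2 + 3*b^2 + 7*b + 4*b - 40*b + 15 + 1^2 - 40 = b^3 - 4*b^2 - 29*b - 24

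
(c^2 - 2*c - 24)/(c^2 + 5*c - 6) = (c^2 - 2*c - 24)/(c^2 + 5*c - 6)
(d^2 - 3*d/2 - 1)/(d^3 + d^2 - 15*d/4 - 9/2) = 2*(2*d + 1)/(4*d^2 + 12*d + 9)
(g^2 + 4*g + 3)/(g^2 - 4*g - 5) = (g + 3)/(g - 5)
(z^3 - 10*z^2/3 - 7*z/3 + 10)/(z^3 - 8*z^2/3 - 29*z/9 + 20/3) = 3*(z - 2)/(3*z - 4)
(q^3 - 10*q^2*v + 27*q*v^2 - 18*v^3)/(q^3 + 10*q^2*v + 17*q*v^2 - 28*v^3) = (q^2 - 9*q*v + 18*v^2)/(q^2 + 11*q*v + 28*v^2)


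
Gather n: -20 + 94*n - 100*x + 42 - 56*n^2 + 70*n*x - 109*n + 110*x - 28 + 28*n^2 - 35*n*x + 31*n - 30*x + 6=-28*n^2 + n*(35*x + 16) - 20*x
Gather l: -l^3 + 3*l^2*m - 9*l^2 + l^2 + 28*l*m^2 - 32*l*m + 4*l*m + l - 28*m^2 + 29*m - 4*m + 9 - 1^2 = -l^3 + l^2*(3*m - 8) + l*(28*m^2 - 28*m + 1) - 28*m^2 + 25*m + 8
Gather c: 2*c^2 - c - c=2*c^2 - 2*c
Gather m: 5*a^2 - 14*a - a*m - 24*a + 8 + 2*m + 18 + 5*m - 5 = 5*a^2 - 38*a + m*(7 - a) + 21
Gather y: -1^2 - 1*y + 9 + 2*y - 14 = y - 6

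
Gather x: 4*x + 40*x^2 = 40*x^2 + 4*x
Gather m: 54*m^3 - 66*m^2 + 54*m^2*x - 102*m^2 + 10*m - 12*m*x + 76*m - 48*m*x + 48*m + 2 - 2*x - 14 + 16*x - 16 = 54*m^3 + m^2*(54*x - 168) + m*(134 - 60*x) + 14*x - 28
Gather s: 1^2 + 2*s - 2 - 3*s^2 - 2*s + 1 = -3*s^2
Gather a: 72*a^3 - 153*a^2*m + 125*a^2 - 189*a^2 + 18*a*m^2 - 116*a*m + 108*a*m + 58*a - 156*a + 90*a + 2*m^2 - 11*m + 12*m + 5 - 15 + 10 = 72*a^3 + a^2*(-153*m - 64) + a*(18*m^2 - 8*m - 8) + 2*m^2 + m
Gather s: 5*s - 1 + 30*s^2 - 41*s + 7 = 30*s^2 - 36*s + 6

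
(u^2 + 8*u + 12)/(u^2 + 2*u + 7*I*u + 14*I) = (u + 6)/(u + 7*I)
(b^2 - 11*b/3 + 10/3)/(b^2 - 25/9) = 3*(b - 2)/(3*b + 5)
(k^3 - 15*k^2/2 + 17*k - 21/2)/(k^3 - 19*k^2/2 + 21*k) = (k^2 - 4*k + 3)/(k*(k - 6))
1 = 1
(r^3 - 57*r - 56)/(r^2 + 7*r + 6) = (r^2 - r - 56)/(r + 6)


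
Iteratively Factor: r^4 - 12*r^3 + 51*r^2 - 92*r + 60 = (r - 3)*(r^3 - 9*r^2 + 24*r - 20) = (r - 3)*(r - 2)*(r^2 - 7*r + 10) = (r - 5)*(r - 3)*(r - 2)*(r - 2)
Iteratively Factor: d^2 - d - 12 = (d - 4)*(d + 3)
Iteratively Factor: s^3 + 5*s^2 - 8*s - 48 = (s - 3)*(s^2 + 8*s + 16) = (s - 3)*(s + 4)*(s + 4)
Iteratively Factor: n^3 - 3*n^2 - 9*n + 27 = (n - 3)*(n^2 - 9) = (n - 3)^2*(n + 3)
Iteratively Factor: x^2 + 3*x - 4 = (x - 1)*(x + 4)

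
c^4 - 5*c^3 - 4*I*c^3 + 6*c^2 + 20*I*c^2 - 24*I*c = c*(c - 3)*(c - 2)*(c - 4*I)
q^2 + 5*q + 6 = (q + 2)*(q + 3)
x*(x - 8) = x^2 - 8*x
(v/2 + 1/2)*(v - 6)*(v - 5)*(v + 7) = v^4/2 - 3*v^3/2 - 51*v^2/2 + 163*v/2 + 105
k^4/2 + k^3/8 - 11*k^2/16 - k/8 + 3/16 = (k/2 + 1/2)*(k - 1)*(k - 1/2)*(k + 3/4)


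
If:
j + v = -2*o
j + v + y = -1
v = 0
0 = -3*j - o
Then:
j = 0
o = 0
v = 0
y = -1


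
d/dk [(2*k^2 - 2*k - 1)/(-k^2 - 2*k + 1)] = 2*(-3*k^2 + k - 2)/(k^4 + 4*k^3 + 2*k^2 - 4*k + 1)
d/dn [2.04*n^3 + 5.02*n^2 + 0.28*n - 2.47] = 6.12*n^2 + 10.04*n + 0.28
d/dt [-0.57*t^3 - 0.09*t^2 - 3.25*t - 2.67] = -1.71*t^2 - 0.18*t - 3.25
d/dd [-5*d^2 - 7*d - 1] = -10*d - 7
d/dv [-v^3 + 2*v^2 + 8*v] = -3*v^2 + 4*v + 8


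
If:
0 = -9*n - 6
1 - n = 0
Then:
No Solution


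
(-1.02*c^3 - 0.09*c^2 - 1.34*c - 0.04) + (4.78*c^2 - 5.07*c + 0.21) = -1.02*c^3 + 4.69*c^2 - 6.41*c + 0.17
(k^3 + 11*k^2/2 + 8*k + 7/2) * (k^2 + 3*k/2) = k^5 + 7*k^4 + 65*k^3/4 + 31*k^2/2 + 21*k/4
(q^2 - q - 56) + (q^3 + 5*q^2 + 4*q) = q^3 + 6*q^2 + 3*q - 56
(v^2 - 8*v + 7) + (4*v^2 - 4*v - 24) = 5*v^2 - 12*v - 17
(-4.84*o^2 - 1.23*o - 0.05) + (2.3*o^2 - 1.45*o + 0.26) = -2.54*o^2 - 2.68*o + 0.21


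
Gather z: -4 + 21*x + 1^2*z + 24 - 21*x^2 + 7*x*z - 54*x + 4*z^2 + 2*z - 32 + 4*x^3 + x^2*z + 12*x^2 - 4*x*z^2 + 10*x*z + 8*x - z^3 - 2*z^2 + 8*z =4*x^3 - 9*x^2 - 25*x - z^3 + z^2*(2 - 4*x) + z*(x^2 + 17*x + 11) - 12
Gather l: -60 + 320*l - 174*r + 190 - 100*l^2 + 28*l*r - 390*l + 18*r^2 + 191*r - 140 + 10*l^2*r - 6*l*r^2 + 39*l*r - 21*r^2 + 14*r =l^2*(10*r - 100) + l*(-6*r^2 + 67*r - 70) - 3*r^2 + 31*r - 10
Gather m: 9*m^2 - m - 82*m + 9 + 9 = 9*m^2 - 83*m + 18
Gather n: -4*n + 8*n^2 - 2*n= 8*n^2 - 6*n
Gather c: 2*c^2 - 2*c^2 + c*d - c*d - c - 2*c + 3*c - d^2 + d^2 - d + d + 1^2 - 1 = 0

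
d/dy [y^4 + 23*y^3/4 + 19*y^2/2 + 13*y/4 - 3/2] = 4*y^3 + 69*y^2/4 + 19*y + 13/4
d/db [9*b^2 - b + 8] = 18*b - 1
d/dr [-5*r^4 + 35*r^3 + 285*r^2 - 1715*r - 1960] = -20*r^3 + 105*r^2 + 570*r - 1715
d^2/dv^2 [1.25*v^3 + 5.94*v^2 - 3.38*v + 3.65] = 7.5*v + 11.88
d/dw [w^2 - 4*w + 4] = 2*w - 4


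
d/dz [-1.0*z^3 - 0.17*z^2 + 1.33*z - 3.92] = -3.0*z^2 - 0.34*z + 1.33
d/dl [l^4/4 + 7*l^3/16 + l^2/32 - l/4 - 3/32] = l^3 + 21*l^2/16 + l/16 - 1/4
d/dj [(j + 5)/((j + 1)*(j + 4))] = (-j^2 - 10*j - 21)/(j^4 + 10*j^3 + 33*j^2 + 40*j + 16)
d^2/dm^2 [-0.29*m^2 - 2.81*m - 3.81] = -0.580000000000000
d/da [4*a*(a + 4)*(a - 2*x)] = 12*a^2 - 16*a*x + 32*a - 32*x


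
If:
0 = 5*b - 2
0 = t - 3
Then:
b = 2/5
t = 3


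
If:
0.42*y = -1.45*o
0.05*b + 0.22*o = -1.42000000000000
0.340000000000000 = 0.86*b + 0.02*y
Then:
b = -0.12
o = -6.43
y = 22.19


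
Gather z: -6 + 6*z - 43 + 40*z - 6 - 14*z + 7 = 32*z - 48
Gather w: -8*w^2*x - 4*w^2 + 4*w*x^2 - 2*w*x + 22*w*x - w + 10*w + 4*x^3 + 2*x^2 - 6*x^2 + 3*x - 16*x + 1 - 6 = w^2*(-8*x - 4) + w*(4*x^2 + 20*x + 9) + 4*x^3 - 4*x^2 - 13*x - 5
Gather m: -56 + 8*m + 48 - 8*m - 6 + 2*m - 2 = 2*m - 16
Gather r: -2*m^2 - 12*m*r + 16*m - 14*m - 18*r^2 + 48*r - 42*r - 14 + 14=-2*m^2 + 2*m - 18*r^2 + r*(6 - 12*m)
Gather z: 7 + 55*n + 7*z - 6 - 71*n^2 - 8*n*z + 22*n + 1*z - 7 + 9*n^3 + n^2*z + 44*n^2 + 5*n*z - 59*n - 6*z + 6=9*n^3 - 27*n^2 + 18*n + z*(n^2 - 3*n + 2)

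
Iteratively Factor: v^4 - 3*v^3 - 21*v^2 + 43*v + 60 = (v + 4)*(v^3 - 7*v^2 + 7*v + 15) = (v - 5)*(v + 4)*(v^2 - 2*v - 3) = (v - 5)*(v + 1)*(v + 4)*(v - 3)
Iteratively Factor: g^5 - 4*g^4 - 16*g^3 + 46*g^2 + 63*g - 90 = (g - 3)*(g^4 - g^3 - 19*g^2 - 11*g + 30) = (g - 5)*(g - 3)*(g^3 + 4*g^2 + g - 6) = (g - 5)*(g - 3)*(g + 3)*(g^2 + g - 2) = (g - 5)*(g - 3)*(g + 2)*(g + 3)*(g - 1)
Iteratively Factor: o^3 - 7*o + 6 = (o + 3)*(o^2 - 3*o + 2) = (o - 2)*(o + 3)*(o - 1)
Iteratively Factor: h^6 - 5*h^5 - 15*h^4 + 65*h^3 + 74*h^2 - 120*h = (h - 1)*(h^5 - 4*h^4 - 19*h^3 + 46*h^2 + 120*h) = h*(h - 1)*(h^4 - 4*h^3 - 19*h^2 + 46*h + 120) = h*(h - 4)*(h - 1)*(h^3 - 19*h - 30) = h*(h - 4)*(h - 1)*(h + 2)*(h^2 - 2*h - 15) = h*(h - 5)*(h - 4)*(h - 1)*(h + 2)*(h + 3)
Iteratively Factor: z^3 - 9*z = (z)*(z^2 - 9) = z*(z - 3)*(z + 3)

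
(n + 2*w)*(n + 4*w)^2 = n^3 + 10*n^2*w + 32*n*w^2 + 32*w^3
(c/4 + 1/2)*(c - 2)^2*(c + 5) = c^4/4 + 3*c^3/4 - 7*c^2/2 - 3*c + 10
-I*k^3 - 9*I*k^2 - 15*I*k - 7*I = (k + 1)*(k + 7)*(-I*k - I)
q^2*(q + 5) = q^3 + 5*q^2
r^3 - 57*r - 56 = (r - 8)*(r + 1)*(r + 7)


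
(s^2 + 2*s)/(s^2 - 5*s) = (s + 2)/(s - 5)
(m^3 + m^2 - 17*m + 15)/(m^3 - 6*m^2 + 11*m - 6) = (m + 5)/(m - 2)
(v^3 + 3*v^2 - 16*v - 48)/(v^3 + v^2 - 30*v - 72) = (v - 4)/(v - 6)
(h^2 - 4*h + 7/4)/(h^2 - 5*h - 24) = (-h^2 + 4*h - 7/4)/(-h^2 + 5*h + 24)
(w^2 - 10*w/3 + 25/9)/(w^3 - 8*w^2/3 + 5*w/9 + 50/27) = 3/(3*w + 2)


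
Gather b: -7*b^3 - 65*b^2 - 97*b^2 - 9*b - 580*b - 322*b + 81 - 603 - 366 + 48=-7*b^3 - 162*b^2 - 911*b - 840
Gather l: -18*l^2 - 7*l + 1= -18*l^2 - 7*l + 1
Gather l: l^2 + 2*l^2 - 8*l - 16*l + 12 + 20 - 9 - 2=3*l^2 - 24*l + 21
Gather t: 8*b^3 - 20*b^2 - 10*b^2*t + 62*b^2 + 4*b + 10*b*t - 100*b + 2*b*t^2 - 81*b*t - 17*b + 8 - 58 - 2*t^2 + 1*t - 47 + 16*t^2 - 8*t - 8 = 8*b^3 + 42*b^2 - 113*b + t^2*(2*b + 14) + t*(-10*b^2 - 71*b - 7) - 105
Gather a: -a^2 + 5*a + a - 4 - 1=-a^2 + 6*a - 5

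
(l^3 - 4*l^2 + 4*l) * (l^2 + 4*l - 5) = l^5 - 17*l^3 + 36*l^2 - 20*l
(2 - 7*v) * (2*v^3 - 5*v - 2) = -14*v^4 + 4*v^3 + 35*v^2 + 4*v - 4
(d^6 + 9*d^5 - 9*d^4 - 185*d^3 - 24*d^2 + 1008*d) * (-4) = -4*d^6 - 36*d^5 + 36*d^4 + 740*d^3 + 96*d^2 - 4032*d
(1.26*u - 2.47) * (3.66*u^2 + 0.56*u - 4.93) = 4.6116*u^3 - 8.3346*u^2 - 7.595*u + 12.1771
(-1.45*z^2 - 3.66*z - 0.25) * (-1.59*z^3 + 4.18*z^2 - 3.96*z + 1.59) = 2.3055*z^5 - 0.241599999999998*z^4 - 9.1593*z^3 + 11.1431*z^2 - 4.8294*z - 0.3975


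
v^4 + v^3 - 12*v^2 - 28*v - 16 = (v - 4)*(v + 1)*(v + 2)^2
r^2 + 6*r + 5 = (r + 1)*(r + 5)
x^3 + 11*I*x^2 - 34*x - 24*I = (x + I)*(x + 4*I)*(x + 6*I)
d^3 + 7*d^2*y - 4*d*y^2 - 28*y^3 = (d - 2*y)*(d + 2*y)*(d + 7*y)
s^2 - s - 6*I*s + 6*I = (s - 1)*(s - 6*I)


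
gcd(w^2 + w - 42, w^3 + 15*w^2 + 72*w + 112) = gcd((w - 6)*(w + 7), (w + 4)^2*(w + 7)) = w + 7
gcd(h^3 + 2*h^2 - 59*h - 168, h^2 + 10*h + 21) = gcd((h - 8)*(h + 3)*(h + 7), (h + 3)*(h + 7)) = h^2 + 10*h + 21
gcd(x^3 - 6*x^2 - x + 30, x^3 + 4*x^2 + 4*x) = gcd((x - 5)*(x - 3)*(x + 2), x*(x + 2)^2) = x + 2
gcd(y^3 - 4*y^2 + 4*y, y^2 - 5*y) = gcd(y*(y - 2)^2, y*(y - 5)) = y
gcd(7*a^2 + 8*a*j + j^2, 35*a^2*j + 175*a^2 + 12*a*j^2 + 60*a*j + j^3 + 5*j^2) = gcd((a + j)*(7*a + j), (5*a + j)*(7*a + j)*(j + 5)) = 7*a + j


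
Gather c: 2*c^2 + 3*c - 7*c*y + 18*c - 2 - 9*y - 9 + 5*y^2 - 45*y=2*c^2 + c*(21 - 7*y) + 5*y^2 - 54*y - 11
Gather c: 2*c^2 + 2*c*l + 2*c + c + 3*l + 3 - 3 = 2*c^2 + c*(2*l + 3) + 3*l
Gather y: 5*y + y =6*y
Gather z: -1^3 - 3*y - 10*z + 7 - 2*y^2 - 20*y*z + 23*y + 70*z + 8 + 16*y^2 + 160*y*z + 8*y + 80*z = 14*y^2 + 28*y + z*(140*y + 140) + 14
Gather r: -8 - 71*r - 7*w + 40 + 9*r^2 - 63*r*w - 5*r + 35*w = 9*r^2 + r*(-63*w - 76) + 28*w + 32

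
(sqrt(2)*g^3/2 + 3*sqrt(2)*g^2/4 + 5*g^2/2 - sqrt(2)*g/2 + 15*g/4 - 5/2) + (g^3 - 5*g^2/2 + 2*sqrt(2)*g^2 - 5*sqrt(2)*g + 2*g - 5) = sqrt(2)*g^3/2 + g^3 + 11*sqrt(2)*g^2/4 - 11*sqrt(2)*g/2 + 23*g/4 - 15/2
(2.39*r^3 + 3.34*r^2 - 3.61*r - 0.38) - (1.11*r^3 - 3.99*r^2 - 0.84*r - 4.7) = 1.28*r^3 + 7.33*r^2 - 2.77*r + 4.32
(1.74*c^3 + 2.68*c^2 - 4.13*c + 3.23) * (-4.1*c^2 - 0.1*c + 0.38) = -7.134*c^5 - 11.162*c^4 + 17.3262*c^3 - 11.8116*c^2 - 1.8924*c + 1.2274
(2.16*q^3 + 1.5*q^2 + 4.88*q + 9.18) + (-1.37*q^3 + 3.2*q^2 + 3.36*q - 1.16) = 0.79*q^3 + 4.7*q^2 + 8.24*q + 8.02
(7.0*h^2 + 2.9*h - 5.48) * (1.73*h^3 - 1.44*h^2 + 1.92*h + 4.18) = 12.11*h^5 - 5.063*h^4 - 0.216400000000002*h^3 + 42.7192*h^2 + 1.6004*h - 22.9064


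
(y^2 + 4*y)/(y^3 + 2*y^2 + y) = (y + 4)/(y^2 + 2*y + 1)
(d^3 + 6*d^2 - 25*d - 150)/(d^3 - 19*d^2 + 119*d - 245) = (d^2 + 11*d + 30)/(d^2 - 14*d + 49)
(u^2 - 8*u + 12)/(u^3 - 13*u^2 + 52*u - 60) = 1/(u - 5)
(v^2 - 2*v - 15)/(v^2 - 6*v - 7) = (-v^2 + 2*v + 15)/(-v^2 + 6*v + 7)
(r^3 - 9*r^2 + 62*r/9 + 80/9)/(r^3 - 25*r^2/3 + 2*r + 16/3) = (r - 5/3)/(r - 1)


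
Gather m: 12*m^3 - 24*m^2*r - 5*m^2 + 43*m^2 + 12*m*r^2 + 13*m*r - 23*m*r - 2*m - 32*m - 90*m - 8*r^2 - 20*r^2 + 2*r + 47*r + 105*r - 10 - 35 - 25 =12*m^3 + m^2*(38 - 24*r) + m*(12*r^2 - 10*r - 124) - 28*r^2 + 154*r - 70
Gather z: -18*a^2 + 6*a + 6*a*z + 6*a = -18*a^2 + 6*a*z + 12*a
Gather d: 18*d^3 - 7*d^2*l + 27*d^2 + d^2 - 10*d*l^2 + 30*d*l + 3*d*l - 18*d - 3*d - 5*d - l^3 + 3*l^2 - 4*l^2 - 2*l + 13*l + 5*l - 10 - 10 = 18*d^3 + d^2*(28 - 7*l) + d*(-10*l^2 + 33*l - 26) - l^3 - l^2 + 16*l - 20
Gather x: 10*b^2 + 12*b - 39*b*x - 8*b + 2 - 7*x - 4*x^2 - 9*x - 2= 10*b^2 + 4*b - 4*x^2 + x*(-39*b - 16)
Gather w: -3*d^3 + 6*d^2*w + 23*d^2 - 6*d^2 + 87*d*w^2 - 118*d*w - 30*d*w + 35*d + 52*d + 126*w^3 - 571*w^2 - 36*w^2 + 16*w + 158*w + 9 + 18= -3*d^3 + 17*d^2 + 87*d + 126*w^3 + w^2*(87*d - 607) + w*(6*d^2 - 148*d + 174) + 27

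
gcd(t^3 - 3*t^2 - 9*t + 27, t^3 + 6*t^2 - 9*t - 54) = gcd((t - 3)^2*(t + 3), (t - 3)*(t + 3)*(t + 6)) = t^2 - 9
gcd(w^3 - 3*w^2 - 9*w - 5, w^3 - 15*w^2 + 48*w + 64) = w + 1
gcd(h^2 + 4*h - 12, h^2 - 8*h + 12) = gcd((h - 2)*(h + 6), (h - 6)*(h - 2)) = h - 2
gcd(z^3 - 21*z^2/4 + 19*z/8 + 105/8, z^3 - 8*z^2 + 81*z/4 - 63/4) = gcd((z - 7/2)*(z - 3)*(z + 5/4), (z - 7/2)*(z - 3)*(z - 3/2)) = z^2 - 13*z/2 + 21/2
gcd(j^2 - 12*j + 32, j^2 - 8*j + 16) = j - 4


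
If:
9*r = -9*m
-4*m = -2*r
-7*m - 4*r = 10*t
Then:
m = 0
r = 0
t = 0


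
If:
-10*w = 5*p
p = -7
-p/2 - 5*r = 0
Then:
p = -7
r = 7/10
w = 7/2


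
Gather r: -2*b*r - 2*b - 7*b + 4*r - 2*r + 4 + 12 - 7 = -9*b + r*(2 - 2*b) + 9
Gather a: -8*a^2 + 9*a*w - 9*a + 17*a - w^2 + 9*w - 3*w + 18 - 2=-8*a^2 + a*(9*w + 8) - w^2 + 6*w + 16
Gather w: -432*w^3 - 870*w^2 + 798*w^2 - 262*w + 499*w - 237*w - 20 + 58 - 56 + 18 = -432*w^3 - 72*w^2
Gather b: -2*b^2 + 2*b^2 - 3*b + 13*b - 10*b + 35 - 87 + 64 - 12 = 0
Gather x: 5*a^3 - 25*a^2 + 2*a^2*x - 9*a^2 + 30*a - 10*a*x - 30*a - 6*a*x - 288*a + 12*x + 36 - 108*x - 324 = 5*a^3 - 34*a^2 - 288*a + x*(2*a^2 - 16*a - 96) - 288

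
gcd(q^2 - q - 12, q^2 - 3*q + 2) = 1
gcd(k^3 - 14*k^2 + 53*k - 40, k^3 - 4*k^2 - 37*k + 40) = k^2 - 9*k + 8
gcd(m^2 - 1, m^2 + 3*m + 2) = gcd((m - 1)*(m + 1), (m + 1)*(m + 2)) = m + 1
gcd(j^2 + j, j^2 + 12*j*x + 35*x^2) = 1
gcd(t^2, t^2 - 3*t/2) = t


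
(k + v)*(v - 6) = k*v - 6*k + v^2 - 6*v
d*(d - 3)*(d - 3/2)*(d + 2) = d^4 - 5*d^3/2 - 9*d^2/2 + 9*d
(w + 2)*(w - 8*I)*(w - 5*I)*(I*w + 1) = I*w^4 + 14*w^3 + 2*I*w^3 + 28*w^2 - 53*I*w^2 - 40*w - 106*I*w - 80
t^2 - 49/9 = (t - 7/3)*(t + 7/3)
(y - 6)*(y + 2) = y^2 - 4*y - 12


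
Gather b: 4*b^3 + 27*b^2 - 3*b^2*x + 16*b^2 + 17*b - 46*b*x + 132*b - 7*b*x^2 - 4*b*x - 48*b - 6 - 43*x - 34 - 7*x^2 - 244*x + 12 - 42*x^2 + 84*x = 4*b^3 + b^2*(43 - 3*x) + b*(-7*x^2 - 50*x + 101) - 49*x^2 - 203*x - 28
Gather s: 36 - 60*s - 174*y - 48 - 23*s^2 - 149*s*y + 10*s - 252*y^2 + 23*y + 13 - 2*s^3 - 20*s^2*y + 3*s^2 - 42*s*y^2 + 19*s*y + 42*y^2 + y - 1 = -2*s^3 + s^2*(-20*y - 20) + s*(-42*y^2 - 130*y - 50) - 210*y^2 - 150*y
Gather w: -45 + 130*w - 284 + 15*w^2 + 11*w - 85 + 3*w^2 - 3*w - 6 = 18*w^2 + 138*w - 420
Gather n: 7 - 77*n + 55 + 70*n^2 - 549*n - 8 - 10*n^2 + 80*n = 60*n^2 - 546*n + 54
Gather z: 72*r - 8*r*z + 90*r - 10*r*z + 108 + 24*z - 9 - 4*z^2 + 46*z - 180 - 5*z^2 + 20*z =162*r - 9*z^2 + z*(90 - 18*r) - 81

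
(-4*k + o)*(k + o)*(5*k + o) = -20*k^3 - 19*k^2*o + 2*k*o^2 + o^3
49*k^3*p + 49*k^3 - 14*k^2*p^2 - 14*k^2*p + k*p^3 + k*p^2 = (-7*k + p)^2*(k*p + k)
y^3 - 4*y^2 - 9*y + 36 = (y - 4)*(y - 3)*(y + 3)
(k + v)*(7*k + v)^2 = 49*k^3 + 63*k^2*v + 15*k*v^2 + v^3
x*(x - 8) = x^2 - 8*x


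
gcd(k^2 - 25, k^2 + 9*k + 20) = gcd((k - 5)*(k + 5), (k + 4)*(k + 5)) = k + 5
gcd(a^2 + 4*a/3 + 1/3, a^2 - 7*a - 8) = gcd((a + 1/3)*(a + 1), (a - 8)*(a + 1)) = a + 1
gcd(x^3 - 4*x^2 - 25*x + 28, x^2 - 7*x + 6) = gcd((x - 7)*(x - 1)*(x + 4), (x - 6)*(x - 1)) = x - 1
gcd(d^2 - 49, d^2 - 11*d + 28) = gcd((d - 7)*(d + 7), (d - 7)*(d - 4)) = d - 7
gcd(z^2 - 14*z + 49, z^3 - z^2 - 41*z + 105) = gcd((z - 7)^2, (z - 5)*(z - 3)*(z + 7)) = 1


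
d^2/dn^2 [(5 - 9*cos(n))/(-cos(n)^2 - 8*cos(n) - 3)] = 2*(-81*(1 - cos(2*n))^2*cos(n) + 92*(1 - cos(2*n))^2 - 1494*cos(n) + 1260*cos(2*n) + 228*cos(3*n) + 18*cos(5*n) - 3276)/(16*cos(n) + cos(2*n) + 7)^3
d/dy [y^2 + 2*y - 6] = 2*y + 2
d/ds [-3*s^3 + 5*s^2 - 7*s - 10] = -9*s^2 + 10*s - 7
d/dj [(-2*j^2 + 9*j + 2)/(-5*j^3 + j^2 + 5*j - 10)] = (-10*j^4 + 90*j^3 + 11*j^2 + 36*j - 100)/(25*j^6 - 10*j^5 - 49*j^4 + 110*j^3 + 5*j^2 - 100*j + 100)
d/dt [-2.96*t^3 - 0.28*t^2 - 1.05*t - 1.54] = -8.88*t^2 - 0.56*t - 1.05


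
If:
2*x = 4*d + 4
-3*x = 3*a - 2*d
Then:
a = -2*x/3 - 2/3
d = x/2 - 1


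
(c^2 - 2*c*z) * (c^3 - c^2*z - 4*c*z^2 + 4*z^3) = c^5 - 3*c^4*z - 2*c^3*z^2 + 12*c^2*z^3 - 8*c*z^4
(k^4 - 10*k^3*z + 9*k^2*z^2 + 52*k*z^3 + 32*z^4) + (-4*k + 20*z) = k^4 - 10*k^3*z + 9*k^2*z^2 + 52*k*z^3 - 4*k + 32*z^4 + 20*z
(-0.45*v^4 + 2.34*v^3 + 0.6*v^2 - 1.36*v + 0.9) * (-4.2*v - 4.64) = 1.89*v^5 - 7.74*v^4 - 13.3776*v^3 + 2.928*v^2 + 2.5304*v - 4.176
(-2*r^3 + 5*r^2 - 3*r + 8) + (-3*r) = -2*r^3 + 5*r^2 - 6*r + 8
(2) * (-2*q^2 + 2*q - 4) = -4*q^2 + 4*q - 8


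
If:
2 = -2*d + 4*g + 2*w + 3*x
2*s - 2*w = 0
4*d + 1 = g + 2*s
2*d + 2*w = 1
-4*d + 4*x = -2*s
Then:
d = 1/14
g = 3/7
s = 3/7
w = 3/7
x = -1/7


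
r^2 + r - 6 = (r - 2)*(r + 3)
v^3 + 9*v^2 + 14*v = v*(v + 2)*(v + 7)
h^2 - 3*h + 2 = (h - 2)*(h - 1)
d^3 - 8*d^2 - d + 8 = (d - 8)*(d - 1)*(d + 1)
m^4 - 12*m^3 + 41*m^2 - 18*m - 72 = (m - 6)*(m - 4)*(m - 3)*(m + 1)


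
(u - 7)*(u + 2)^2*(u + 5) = u^4 + 2*u^3 - 39*u^2 - 148*u - 140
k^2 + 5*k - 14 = (k - 2)*(k + 7)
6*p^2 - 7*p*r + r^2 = (-6*p + r)*(-p + r)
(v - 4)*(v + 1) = v^2 - 3*v - 4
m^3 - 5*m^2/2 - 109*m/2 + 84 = (m - 8)*(m - 3/2)*(m + 7)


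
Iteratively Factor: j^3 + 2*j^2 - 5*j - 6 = (j - 2)*(j^2 + 4*j + 3) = (j - 2)*(j + 3)*(j + 1)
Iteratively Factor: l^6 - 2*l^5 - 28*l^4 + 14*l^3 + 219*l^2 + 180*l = (l + 3)*(l^5 - 5*l^4 - 13*l^3 + 53*l^2 + 60*l) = l*(l + 3)*(l^4 - 5*l^3 - 13*l^2 + 53*l + 60) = l*(l + 3)^2*(l^3 - 8*l^2 + 11*l + 20) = l*(l - 4)*(l + 3)^2*(l^2 - 4*l - 5) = l*(l - 4)*(l + 1)*(l + 3)^2*(l - 5)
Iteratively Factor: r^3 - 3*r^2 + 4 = (r - 2)*(r^2 - r - 2) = (r - 2)^2*(r + 1)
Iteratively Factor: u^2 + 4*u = (u + 4)*(u)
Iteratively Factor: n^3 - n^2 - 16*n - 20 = (n - 5)*(n^2 + 4*n + 4) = (n - 5)*(n + 2)*(n + 2)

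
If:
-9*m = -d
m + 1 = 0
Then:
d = -9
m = -1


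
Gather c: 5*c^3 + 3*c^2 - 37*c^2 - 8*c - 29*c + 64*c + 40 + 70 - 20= 5*c^3 - 34*c^2 + 27*c + 90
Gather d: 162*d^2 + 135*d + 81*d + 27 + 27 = 162*d^2 + 216*d + 54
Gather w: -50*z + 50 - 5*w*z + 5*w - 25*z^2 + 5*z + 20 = w*(5 - 5*z) - 25*z^2 - 45*z + 70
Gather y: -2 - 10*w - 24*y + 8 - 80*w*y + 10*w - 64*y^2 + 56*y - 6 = -64*y^2 + y*(32 - 80*w)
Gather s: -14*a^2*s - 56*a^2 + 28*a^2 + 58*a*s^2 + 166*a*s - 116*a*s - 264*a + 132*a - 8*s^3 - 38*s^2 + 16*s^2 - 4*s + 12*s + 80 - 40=-28*a^2 - 132*a - 8*s^3 + s^2*(58*a - 22) + s*(-14*a^2 + 50*a + 8) + 40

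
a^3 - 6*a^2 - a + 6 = (a - 6)*(a - 1)*(a + 1)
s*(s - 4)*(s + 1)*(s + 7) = s^4 + 4*s^3 - 25*s^2 - 28*s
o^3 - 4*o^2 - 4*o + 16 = (o - 4)*(o - 2)*(o + 2)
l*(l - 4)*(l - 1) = l^3 - 5*l^2 + 4*l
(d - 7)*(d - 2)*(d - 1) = d^3 - 10*d^2 + 23*d - 14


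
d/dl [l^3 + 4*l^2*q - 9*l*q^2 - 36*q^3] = 3*l^2 + 8*l*q - 9*q^2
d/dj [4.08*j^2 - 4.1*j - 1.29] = 8.16*j - 4.1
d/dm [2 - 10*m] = -10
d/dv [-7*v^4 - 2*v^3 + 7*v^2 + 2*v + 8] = -28*v^3 - 6*v^2 + 14*v + 2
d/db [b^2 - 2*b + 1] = 2*b - 2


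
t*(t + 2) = t^2 + 2*t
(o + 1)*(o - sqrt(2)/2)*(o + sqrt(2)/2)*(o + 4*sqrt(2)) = o^4 + o^3 + 4*sqrt(2)*o^3 - o^2/2 + 4*sqrt(2)*o^2 - 2*sqrt(2)*o - o/2 - 2*sqrt(2)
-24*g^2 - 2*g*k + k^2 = (-6*g + k)*(4*g + k)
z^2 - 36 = (z - 6)*(z + 6)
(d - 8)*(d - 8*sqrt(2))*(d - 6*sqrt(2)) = d^3 - 14*sqrt(2)*d^2 - 8*d^2 + 96*d + 112*sqrt(2)*d - 768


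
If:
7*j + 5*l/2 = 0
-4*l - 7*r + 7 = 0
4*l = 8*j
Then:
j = 0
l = 0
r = 1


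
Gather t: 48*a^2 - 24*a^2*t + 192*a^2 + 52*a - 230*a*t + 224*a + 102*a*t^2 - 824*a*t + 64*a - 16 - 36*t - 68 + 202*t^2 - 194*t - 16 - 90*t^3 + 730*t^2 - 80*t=240*a^2 + 340*a - 90*t^3 + t^2*(102*a + 932) + t*(-24*a^2 - 1054*a - 310) - 100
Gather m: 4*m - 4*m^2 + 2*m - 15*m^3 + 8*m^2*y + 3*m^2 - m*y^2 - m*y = -15*m^3 + m^2*(8*y - 1) + m*(-y^2 - y + 6)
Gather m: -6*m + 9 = 9 - 6*m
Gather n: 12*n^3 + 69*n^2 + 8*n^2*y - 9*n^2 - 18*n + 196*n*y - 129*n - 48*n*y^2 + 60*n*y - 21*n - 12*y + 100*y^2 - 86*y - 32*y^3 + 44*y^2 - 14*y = 12*n^3 + n^2*(8*y + 60) + n*(-48*y^2 + 256*y - 168) - 32*y^3 + 144*y^2 - 112*y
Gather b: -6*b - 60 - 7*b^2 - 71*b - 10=-7*b^2 - 77*b - 70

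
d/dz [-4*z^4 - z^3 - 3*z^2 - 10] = z*(-16*z^2 - 3*z - 6)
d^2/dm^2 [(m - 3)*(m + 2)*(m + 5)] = 6*m + 8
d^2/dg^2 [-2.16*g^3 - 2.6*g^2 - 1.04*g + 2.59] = -12.96*g - 5.2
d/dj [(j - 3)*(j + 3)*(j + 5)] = 3*j^2 + 10*j - 9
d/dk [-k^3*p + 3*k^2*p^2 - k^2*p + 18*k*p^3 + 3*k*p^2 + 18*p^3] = p*(-3*k^2 + 6*k*p - 2*k + 18*p^2 + 3*p)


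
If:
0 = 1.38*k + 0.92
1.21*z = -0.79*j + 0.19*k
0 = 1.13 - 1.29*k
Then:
No Solution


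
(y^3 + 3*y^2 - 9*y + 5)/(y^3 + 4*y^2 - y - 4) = (y^2 + 4*y - 5)/(y^2 + 5*y + 4)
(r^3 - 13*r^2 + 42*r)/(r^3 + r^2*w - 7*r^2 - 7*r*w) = (r - 6)/(r + w)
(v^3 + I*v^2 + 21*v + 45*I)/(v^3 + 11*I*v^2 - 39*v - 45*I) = (v - 5*I)/(v + 5*I)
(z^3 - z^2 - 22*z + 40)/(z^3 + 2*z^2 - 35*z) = (z^3 - z^2 - 22*z + 40)/(z*(z^2 + 2*z - 35))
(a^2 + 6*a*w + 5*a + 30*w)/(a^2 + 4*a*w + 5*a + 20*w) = (a + 6*w)/(a + 4*w)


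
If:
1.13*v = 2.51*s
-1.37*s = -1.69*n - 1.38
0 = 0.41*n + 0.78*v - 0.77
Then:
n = -0.38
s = 0.54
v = 1.19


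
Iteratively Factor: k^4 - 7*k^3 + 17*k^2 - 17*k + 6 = (k - 1)*(k^3 - 6*k^2 + 11*k - 6) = (k - 3)*(k - 1)*(k^2 - 3*k + 2) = (k - 3)*(k - 1)^2*(k - 2)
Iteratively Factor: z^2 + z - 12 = (z + 4)*(z - 3)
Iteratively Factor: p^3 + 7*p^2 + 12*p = (p)*(p^2 + 7*p + 12) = p*(p + 4)*(p + 3)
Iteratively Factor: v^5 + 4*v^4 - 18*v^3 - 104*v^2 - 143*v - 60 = (v + 1)*(v^4 + 3*v^3 - 21*v^2 - 83*v - 60) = (v - 5)*(v + 1)*(v^3 + 8*v^2 + 19*v + 12) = (v - 5)*(v + 1)*(v + 3)*(v^2 + 5*v + 4) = (v - 5)*(v + 1)*(v + 3)*(v + 4)*(v + 1)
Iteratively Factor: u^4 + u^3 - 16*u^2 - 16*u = (u - 4)*(u^3 + 5*u^2 + 4*u) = (u - 4)*(u + 1)*(u^2 + 4*u) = (u - 4)*(u + 1)*(u + 4)*(u)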